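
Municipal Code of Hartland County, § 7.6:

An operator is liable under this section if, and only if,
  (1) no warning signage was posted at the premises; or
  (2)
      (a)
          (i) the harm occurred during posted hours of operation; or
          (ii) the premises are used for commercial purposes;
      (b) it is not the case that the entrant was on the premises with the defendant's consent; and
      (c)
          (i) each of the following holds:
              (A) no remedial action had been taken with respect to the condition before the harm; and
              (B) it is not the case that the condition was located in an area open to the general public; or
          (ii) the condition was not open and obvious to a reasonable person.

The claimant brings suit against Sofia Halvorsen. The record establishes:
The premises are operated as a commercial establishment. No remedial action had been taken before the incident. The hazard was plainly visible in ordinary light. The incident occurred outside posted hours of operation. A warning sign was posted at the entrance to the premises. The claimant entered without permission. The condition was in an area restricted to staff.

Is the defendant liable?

(1) no signage posted — not satisfied.
(i) during posted hours — not met.
(ii) commercial use — met.
So (a) is satisfied (F OR T).
(b) not (consent to enter) — satisfied.
(A) no remedial action — holds.
(B) not (public area) — met.
So (i) is satisfied (T AND T).
(ii) not open/obvious — fails.
(c): T OR F → true.
So (2) is satisfied (T AND T AND T).
So Overall is satisfied (F OR T).

Yes — liable.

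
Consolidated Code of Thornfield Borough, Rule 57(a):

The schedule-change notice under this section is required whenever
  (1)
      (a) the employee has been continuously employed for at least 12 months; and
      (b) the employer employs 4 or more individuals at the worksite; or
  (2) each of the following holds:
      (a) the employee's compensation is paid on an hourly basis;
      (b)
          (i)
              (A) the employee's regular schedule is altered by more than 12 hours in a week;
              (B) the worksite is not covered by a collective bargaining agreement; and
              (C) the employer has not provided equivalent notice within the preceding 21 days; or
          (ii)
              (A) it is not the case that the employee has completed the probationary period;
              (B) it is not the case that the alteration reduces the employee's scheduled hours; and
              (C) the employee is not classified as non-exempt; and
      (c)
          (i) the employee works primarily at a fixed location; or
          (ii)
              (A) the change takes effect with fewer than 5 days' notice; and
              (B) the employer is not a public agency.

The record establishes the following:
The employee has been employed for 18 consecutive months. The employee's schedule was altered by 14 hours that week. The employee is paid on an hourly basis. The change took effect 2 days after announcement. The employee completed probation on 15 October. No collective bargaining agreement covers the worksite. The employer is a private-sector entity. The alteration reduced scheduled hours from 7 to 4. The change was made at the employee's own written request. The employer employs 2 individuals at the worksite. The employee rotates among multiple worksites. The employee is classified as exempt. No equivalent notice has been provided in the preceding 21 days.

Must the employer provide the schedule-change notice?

Yes — required.

(a) tenure ≥ 12 mo. — satisfied.
(b) ≥ 4 at site — not satisfied.
So (1) is not satisfied (T AND F).
(a) hourly-paid — met.
(A) schedule shift > 12h — satisfied.
(B) no CBA — holds.
(C) no recent notice — met.
(i): T AND T AND T → true.
(A) not (past probation) — not satisfied.
(B) not (hours reduced) — not met.
(C) not (non-exempt) — satisfied.
So (ii) is not satisfied (F AND F AND T).
(b): T OR F → true.
(i) fixed location — not satisfied.
(A) < 5 days' notice — met.
(B) not (public agency) — satisfied.
(ii): T AND T → true.
(c) = F OR T = true.
(2): T AND T AND T → true.
So Overall is satisfied (F OR T).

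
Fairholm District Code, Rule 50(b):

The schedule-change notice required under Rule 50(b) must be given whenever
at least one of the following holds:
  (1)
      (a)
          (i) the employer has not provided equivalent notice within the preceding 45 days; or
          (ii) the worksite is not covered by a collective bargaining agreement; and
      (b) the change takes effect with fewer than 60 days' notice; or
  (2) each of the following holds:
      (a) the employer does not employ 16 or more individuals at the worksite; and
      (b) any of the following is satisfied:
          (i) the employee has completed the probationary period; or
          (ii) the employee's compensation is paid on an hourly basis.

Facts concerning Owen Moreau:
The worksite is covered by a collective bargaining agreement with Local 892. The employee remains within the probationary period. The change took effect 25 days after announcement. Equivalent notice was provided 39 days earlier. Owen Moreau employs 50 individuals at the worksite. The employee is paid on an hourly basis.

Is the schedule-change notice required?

No — not required.

(i) no recent notice — fails.
(ii) no CBA — not met.
So (a) is not satisfied (F OR F).
(b) < 60 days' notice — satisfied.
So (1) is not satisfied (F AND T).
(a) not (≥ 16 at site) — not satisfied.
(i) past probation — not met.
(ii) hourly-paid — met.
(b): F OR T → true.
(2) = F AND T = false.
Overall = F OR F = false.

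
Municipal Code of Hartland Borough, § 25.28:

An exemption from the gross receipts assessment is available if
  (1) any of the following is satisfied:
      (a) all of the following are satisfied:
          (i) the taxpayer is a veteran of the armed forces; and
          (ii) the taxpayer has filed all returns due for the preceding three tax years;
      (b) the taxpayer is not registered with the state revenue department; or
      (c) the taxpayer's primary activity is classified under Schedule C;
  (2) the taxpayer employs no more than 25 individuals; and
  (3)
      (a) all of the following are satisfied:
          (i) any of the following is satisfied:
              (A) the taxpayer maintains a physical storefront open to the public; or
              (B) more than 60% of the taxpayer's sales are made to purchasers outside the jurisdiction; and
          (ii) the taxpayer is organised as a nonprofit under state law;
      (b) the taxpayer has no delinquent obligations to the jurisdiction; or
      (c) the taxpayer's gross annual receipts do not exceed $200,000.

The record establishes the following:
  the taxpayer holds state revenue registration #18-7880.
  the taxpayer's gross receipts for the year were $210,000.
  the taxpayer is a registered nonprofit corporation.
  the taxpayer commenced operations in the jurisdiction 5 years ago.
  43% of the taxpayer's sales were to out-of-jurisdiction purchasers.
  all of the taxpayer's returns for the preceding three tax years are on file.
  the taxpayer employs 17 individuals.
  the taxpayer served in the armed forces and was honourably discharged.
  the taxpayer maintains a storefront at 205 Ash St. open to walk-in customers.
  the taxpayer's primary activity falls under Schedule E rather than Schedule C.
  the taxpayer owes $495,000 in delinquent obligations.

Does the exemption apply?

(i) veteran — satisfied.
(ii) returns current — met.
So (a) is satisfied (T AND T).
(b) not (state-registered) — not met.
(c) Schedule C activity — not met.
(1): T OR F OR F → true.
(2) ≤ 25 employees — met.
(A) has storefront — met.
(B) >60% out-of-jur. sales — fails.
(i): T OR F → true.
(ii) nonprofit — holds.
(a): T AND T → true.
(b) no delinquency — not satisfied.
(c) receipts ≤ $200,000 — not met.
(3) = T OR F OR F = true.
Overall: T AND T AND T → true.

Yes — exempt.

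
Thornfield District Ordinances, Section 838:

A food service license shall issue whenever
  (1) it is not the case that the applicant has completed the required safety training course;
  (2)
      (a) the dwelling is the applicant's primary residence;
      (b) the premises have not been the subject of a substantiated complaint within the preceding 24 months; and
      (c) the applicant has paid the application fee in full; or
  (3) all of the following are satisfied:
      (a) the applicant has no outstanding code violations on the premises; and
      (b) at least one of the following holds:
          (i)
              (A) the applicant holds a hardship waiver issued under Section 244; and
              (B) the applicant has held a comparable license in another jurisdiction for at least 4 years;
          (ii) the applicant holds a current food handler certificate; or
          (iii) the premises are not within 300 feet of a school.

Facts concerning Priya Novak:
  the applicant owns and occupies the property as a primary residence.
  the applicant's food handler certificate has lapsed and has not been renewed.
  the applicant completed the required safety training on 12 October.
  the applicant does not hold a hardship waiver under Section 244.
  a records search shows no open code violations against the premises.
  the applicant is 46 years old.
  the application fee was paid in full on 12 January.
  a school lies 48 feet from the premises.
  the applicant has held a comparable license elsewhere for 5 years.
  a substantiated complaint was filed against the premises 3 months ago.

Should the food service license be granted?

(1) not (safety training) — not satisfied.
(a) primary residence — met.
(b) no complaint in 24 mo. — not met.
(c) fee paid — holds.
(2) = T AND F AND T = false.
(a) no code violations — met.
(A) hardship waiver — not satisfied.
(B) prior license ≥ 4 yr — holds.
So (i) is not satisfied (F AND T).
(ii) food handler cert. — not met.
(iii) ≥300 ft from school — not satisfied.
So (b) is not satisfied (F OR F OR F).
(3) = T AND F = false.
Overall = F OR F OR F = false.

No — denied.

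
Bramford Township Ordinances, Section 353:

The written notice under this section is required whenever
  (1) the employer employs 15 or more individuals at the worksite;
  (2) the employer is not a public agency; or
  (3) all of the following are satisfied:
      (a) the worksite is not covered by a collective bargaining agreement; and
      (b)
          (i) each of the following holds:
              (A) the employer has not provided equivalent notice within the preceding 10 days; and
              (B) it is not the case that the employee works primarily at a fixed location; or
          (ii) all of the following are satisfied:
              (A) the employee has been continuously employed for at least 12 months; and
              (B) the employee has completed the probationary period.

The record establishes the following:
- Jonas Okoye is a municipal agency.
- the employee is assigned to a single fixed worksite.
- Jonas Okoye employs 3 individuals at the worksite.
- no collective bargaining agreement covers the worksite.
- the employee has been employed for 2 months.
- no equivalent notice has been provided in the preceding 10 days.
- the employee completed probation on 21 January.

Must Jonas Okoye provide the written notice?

(1) ≥ 15 at site — not satisfied.
(2) not (public agency) — not satisfied.
(a) no CBA — met.
(A) no recent notice — satisfied.
(B) not (fixed location) — fails.
(i): T AND F → false.
(A) tenure ≥ 12 mo. — fails.
(B) past probation — met.
So (ii) is not satisfied (F AND T).
(b): F OR F → false.
(3): T AND F → false.
Overall = F OR F OR F = false.

No — not required.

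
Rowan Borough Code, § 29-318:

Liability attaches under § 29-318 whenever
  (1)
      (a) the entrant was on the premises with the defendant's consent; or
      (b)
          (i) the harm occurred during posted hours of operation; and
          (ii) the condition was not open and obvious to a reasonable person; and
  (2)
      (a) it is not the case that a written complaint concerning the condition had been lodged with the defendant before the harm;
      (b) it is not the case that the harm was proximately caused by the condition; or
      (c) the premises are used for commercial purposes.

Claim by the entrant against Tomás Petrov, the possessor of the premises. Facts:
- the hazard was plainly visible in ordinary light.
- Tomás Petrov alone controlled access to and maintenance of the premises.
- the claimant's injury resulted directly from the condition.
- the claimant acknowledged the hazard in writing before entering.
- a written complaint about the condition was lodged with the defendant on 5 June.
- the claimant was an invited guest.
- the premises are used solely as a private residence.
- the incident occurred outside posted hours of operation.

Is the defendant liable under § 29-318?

No — not liable.

(a) consent to enter — holds.
(i) during posted hours — not met.
(ii) not open/obvious — not met.
(b): F AND F → false.
So (1) is satisfied (T OR F).
(a) not (complaint lodged) — not satisfied.
(b) not (proximate cause) — fails.
(c) commercial use — not met.
(2) = F OR F OR F = false.
Overall: T AND F → false.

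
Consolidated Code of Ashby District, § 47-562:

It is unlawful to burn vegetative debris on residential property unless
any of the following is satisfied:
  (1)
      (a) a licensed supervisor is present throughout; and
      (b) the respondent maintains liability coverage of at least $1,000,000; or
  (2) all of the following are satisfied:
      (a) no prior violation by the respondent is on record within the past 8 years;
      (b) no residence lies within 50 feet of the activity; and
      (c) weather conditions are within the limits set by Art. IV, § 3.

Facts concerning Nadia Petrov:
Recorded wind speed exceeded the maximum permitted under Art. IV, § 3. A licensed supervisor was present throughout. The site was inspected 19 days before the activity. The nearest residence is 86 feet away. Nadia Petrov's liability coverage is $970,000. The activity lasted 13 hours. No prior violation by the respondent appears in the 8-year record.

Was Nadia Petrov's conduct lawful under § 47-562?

No — unlawful.

(a) supervisor present — holds.
(b) coverage ≥ $1,000,000 — not satisfied.
(1) = T AND F = false.
(a) no prior violation — satisfied.
(b) no residence in 50 ft — satisfied.
(c) weather ok — not satisfied.
So (2) is not satisfied (T AND T AND F).
So Overall is not satisfied (F OR F).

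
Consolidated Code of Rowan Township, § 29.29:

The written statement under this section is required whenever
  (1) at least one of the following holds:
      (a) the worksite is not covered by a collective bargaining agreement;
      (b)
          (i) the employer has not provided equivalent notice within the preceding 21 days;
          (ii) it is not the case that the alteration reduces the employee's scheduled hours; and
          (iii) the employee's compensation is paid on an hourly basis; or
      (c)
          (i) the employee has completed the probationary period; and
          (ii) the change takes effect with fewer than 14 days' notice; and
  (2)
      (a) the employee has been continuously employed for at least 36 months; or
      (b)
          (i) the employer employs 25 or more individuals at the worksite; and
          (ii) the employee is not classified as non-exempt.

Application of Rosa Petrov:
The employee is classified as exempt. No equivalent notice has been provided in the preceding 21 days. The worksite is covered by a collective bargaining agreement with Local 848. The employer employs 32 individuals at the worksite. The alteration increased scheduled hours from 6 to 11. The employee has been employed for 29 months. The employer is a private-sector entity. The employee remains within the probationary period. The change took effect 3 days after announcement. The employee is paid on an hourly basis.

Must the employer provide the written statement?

Yes — required.

(a) no CBA — fails.
(i) no recent notice — satisfied.
(ii) not (hours reduced) — met.
(iii) hourly-paid — satisfied.
So (b) is satisfied (T AND T AND T).
(i) past probation — not met.
(ii) < 14 days' notice — holds.
(c) = F AND T = false.
(1): F OR T OR F → true.
(a) tenure ≥ 36 mo. — not satisfied.
(i) ≥ 25 at site — holds.
(ii) not (non-exempt) — met.
(b) = T AND T = true.
(2): F OR T → true.
Overall: T AND T → true.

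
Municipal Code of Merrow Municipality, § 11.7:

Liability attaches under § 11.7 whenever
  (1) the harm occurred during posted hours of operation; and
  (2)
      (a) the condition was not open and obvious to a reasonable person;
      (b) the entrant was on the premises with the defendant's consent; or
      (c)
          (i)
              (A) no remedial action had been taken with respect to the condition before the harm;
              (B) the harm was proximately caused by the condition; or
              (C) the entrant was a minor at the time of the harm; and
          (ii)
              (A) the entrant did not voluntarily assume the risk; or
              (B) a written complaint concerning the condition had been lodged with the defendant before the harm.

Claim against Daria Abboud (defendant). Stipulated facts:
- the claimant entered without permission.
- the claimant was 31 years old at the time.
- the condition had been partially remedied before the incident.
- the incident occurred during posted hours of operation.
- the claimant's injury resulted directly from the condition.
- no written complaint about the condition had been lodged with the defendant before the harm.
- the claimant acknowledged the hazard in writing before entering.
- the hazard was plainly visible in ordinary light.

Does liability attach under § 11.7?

No — not liable.

(1) during posted hours — holds.
(a) not open/obvious — fails.
(b) consent to enter — fails.
(A) no remedial action — not met.
(B) proximate cause — met.
(C) entrant a minor — fails.
(i): F OR T OR F → true.
(A) no assumed risk — fails.
(B) complaint lodged — not satisfied.
(ii): F OR F → false.
(c): T AND F → false.
(2): F OR F OR F → false.
Overall: T AND F → false.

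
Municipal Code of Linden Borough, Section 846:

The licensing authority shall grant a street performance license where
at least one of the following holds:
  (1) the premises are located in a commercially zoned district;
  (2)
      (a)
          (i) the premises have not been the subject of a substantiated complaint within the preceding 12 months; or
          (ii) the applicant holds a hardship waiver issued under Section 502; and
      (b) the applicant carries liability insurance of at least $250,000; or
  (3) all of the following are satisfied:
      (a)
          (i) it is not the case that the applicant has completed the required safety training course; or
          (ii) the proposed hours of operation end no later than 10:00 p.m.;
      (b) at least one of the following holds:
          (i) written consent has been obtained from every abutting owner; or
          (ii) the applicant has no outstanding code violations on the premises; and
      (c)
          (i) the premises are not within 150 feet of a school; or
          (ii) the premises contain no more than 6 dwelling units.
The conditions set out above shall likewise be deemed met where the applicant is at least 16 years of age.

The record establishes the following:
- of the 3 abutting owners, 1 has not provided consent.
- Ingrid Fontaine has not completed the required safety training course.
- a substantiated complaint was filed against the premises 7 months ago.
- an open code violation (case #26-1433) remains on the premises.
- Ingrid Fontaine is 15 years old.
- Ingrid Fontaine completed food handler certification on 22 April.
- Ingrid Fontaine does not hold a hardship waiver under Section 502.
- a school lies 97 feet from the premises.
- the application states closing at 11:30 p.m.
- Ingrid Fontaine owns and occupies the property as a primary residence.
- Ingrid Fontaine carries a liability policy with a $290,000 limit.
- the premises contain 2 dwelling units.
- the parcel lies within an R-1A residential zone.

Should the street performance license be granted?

(1) commercially zoned — not satisfied.
(i) no complaint in 12 mo. — not satisfied.
(ii) hardship waiver — not satisfied.
(a) = F OR F = false.
(b) insurance ≥ $250,000 — met.
So (2) is not satisfied (F AND T).
(i) not (safety training) — holds.
(ii) closes by 10 p.m. — fails.
So (a) is satisfied (T OR F).
(i) all abutters consent — not met.
(ii) no code violations — not satisfied.
(b): F OR F → false.
(i) ≥150 ft from school — not met.
(ii) ≤ 6 units — met.
(c) = F OR T = true.
(3): T AND F AND T → false.
Overall: F OR F OR F → false.
Exception (age ≥ 16) — not satisfied.
Result: main false OR exception false → false.

No — denied.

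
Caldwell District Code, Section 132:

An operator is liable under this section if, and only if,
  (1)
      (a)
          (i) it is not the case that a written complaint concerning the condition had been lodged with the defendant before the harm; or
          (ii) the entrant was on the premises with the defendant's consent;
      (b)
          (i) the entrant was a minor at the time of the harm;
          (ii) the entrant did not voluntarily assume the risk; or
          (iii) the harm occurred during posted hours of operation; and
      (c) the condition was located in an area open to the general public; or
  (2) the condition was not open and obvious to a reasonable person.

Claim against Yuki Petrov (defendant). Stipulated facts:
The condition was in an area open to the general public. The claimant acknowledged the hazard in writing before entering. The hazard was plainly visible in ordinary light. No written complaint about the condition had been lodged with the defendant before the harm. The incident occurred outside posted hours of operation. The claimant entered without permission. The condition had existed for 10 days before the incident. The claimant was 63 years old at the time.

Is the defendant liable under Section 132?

No — not liable.

(i) not (complaint lodged) — met.
(ii) consent to enter — not satisfied.
(a): T OR F → true.
(i) entrant a minor — not satisfied.
(ii) no assumed risk — not satisfied.
(iii) during posted hours — not met.
(b): F OR F OR F → false.
(c) public area — holds.
(1) = T AND F AND T = false.
(2) not open/obvious — not satisfied.
So Overall is not satisfied (F OR F).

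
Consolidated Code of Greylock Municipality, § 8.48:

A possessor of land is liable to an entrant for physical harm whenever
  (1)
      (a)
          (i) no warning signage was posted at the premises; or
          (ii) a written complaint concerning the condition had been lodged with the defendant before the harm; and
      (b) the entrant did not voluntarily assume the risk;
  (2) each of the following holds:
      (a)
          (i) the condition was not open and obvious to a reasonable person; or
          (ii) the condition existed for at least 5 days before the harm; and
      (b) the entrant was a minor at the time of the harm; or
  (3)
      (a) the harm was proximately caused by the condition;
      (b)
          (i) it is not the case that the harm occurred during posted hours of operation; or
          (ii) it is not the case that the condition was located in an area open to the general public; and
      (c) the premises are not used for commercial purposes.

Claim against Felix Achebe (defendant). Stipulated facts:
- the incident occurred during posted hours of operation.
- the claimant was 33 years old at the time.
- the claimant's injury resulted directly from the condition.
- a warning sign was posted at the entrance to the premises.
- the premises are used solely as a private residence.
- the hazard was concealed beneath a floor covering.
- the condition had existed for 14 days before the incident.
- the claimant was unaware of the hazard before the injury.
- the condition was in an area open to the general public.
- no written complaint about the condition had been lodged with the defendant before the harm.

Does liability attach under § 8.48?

(i) no signage posted — not met.
(ii) complaint lodged — not met.
(a): F OR F → false.
(b) no assumed risk — met.
(1) = F AND T = false.
(i) not open/obvious — met.
(ii) condition ≥5 days old — holds.
(a): T OR T → true.
(b) entrant a minor — not satisfied.
So (2) is not satisfied (T AND F).
(a) proximate cause — satisfied.
(i) not (during posted hours) — not met.
(ii) not (public area) — not met.
So (b) is not satisfied (F OR F).
(c) not (commercial use) — holds.
So (3) is not satisfied (T AND F AND T).
So Overall is not satisfied (F OR F OR F).

No — not liable.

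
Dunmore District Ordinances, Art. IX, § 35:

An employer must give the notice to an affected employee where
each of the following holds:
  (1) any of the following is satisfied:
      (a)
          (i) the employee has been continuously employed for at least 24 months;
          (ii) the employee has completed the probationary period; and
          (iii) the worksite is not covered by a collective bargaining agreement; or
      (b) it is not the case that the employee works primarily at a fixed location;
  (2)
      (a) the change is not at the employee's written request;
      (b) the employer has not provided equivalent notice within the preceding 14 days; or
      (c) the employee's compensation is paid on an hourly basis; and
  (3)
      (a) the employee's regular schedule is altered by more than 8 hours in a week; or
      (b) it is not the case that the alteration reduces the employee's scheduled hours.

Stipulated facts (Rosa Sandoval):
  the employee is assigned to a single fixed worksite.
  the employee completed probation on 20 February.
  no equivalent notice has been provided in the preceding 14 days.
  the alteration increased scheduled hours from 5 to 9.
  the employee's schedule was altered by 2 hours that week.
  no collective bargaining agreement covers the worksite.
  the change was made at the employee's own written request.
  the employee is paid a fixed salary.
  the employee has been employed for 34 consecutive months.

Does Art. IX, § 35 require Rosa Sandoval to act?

(i) tenure ≥ 24 mo. — met.
(ii) past probation — met.
(iii) no CBA — holds.
(a): T AND T AND T → true.
(b) not (fixed location) — not satisfied.
(1) = T OR F = true.
(a) not employee-requested — fails.
(b) no recent notice — holds.
(c) hourly-paid — not satisfied.
(2): F OR T OR F → true.
(a) schedule shift > 8h — not satisfied.
(b) not (hours reduced) — met.
So (3) is satisfied (F OR T).
Overall: T AND T AND T → true.

Yes — required.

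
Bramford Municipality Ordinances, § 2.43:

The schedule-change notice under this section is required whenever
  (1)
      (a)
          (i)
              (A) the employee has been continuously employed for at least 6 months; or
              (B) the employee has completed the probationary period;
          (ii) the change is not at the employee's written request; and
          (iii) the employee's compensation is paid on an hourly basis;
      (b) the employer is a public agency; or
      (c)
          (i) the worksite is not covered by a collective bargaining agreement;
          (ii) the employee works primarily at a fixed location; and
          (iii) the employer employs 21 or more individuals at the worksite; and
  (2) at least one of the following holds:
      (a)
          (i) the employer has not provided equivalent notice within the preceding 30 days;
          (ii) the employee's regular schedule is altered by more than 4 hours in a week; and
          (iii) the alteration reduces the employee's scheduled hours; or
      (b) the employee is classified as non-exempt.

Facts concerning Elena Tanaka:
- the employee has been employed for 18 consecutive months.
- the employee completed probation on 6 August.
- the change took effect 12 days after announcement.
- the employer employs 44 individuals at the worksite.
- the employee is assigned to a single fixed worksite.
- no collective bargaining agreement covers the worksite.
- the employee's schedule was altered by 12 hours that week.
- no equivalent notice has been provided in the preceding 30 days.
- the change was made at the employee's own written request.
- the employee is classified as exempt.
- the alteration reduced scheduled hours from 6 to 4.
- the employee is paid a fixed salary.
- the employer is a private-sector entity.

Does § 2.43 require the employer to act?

Yes — required.

(A) tenure ≥ 6 mo. — satisfied.
(B) past probation — met.
So (i) is satisfied (T OR T).
(ii) not employee-requested — not met.
(iii) hourly-paid — not satisfied.
So (a) is not satisfied (T AND F AND F).
(b) public agency — fails.
(i) no CBA — satisfied.
(ii) fixed location — met.
(iii) ≥ 21 at site — met.
(c): T AND T AND T → true.
(1): F OR F OR T → true.
(i) no recent notice — satisfied.
(ii) schedule shift > 4h — satisfied.
(iii) hours reduced — satisfied.
(a) = T AND T AND T = true.
(b) non-exempt — fails.
(2): T OR F → true.
Overall: T AND T → true.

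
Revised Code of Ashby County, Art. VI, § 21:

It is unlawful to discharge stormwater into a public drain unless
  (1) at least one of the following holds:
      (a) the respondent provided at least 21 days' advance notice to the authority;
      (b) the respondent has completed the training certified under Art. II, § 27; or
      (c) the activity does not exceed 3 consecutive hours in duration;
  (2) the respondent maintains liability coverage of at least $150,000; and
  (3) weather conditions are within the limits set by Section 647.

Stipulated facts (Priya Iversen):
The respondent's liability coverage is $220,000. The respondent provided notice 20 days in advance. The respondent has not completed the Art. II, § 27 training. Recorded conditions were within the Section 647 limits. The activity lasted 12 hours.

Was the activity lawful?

No — unlawful.

(a) ≥21 days' notice — not met.
(b) training certified — not satisfied.
(c) ≤ 3 hrs duration — fails.
(1) = F OR F OR F = false.
(2) coverage ≥ $150,000 — met.
(3) weather ok — holds.
Overall: F AND T AND T → false.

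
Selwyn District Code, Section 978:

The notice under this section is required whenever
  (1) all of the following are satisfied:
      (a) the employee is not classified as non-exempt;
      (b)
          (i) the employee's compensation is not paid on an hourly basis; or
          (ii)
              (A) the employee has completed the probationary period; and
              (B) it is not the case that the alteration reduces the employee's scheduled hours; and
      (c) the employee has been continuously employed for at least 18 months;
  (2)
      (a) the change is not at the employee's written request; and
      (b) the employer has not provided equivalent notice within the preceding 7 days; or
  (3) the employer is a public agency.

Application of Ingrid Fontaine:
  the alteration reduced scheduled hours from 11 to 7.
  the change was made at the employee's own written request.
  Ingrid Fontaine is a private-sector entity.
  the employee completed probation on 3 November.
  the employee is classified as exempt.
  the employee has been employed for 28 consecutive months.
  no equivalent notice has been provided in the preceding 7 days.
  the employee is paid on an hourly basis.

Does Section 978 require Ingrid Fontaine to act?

No — not required.

(a) not (non-exempt) — holds.
(i) not (hourly-paid) — not satisfied.
(A) past probation — holds.
(B) not (hours reduced) — not satisfied.
So (ii) is not satisfied (T AND F).
(b) = F OR F = false.
(c) tenure ≥ 18 mo. — satisfied.
(1) = T AND F AND T = false.
(a) not employee-requested — fails.
(b) no recent notice — holds.
(2) = F AND T = false.
(3) public agency — not met.
Overall: F OR F OR F → false.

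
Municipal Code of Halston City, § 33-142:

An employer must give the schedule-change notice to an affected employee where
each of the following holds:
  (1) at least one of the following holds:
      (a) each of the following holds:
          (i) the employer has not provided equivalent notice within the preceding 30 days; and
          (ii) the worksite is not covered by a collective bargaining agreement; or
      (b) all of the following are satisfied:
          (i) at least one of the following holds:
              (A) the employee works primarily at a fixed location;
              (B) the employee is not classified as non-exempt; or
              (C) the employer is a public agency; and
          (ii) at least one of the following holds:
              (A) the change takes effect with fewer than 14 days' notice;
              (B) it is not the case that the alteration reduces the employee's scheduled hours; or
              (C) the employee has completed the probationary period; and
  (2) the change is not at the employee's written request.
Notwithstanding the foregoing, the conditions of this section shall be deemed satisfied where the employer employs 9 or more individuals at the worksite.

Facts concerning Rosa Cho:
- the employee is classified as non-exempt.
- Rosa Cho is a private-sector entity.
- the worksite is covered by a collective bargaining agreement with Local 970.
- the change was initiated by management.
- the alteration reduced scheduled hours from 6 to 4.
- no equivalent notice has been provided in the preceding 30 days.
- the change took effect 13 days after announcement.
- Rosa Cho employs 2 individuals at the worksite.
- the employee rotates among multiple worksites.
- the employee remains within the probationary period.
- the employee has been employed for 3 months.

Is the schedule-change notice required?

No — not required.

(i) no recent notice — satisfied.
(ii) no CBA — not satisfied.
(a) = T AND F = false.
(A) fixed location — fails.
(B) not (non-exempt) — not satisfied.
(C) public agency — not satisfied.
So (i) is not satisfied (F OR F OR F).
(A) < 14 days' notice — holds.
(B) not (hours reduced) — fails.
(C) past probation — fails.
(ii) = T OR F OR F = true.
(b): F AND T → false.
(1): F OR F → false.
(2) not employee-requested — holds.
So Overall is not satisfied (F AND T).
Exception (≥ 9 at site) — not satisfied.
Result: main false OR exception false → false.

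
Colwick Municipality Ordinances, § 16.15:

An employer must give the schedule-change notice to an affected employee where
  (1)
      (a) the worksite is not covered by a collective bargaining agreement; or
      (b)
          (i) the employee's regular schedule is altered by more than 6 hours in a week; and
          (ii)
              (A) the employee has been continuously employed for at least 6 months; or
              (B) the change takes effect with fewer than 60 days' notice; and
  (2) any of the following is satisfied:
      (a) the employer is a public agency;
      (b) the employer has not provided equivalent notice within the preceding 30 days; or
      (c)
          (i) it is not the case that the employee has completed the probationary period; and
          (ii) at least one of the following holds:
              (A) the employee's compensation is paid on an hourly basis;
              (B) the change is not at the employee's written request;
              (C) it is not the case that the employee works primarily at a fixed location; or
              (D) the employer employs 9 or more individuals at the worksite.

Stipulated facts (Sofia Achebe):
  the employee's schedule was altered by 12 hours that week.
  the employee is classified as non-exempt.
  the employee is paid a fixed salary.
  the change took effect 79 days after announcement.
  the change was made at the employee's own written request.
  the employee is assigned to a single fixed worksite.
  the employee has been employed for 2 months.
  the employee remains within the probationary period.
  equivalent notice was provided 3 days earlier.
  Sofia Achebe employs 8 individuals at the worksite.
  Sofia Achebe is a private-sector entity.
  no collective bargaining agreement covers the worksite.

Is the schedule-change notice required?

No — not required.

(a) no CBA — met.
(i) schedule shift > 6h — satisfied.
(A) tenure ≥ 6 mo. — not satisfied.
(B) < 60 days' notice — not satisfied.
(ii) = F OR F = false.
(b) = T AND F = false.
(1): T OR F → true.
(a) public agency — not satisfied.
(b) no recent notice — fails.
(i) not (past probation) — satisfied.
(A) hourly-paid — not satisfied.
(B) not employee-requested — fails.
(C) not (fixed location) — not satisfied.
(D) ≥ 9 at site — fails.
(ii): F OR F OR F OR F → false.
(c) = T AND F = false.
(2): F OR F OR F → false.
So Overall is not satisfied (T AND F).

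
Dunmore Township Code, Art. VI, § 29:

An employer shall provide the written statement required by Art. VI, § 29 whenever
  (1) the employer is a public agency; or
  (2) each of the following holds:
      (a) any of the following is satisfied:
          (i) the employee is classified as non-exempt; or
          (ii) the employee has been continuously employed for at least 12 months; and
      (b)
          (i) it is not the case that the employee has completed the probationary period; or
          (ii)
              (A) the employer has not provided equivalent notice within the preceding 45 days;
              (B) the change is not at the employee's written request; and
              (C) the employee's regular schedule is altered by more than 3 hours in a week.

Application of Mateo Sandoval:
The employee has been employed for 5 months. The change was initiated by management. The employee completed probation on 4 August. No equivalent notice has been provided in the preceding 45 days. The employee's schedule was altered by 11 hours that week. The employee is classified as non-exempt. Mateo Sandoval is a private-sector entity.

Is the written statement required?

(1) public agency — fails.
(i) non-exempt — holds.
(ii) tenure ≥ 12 mo. — not met.
(a): T OR F → true.
(i) not (past probation) — not met.
(A) no recent notice — satisfied.
(B) not employee-requested — holds.
(C) schedule shift > 3h — satisfied.
(ii): T AND T AND T → true.
(b): F OR T → true.
(2): T AND T → true.
Overall: F OR T → true.

Yes — required.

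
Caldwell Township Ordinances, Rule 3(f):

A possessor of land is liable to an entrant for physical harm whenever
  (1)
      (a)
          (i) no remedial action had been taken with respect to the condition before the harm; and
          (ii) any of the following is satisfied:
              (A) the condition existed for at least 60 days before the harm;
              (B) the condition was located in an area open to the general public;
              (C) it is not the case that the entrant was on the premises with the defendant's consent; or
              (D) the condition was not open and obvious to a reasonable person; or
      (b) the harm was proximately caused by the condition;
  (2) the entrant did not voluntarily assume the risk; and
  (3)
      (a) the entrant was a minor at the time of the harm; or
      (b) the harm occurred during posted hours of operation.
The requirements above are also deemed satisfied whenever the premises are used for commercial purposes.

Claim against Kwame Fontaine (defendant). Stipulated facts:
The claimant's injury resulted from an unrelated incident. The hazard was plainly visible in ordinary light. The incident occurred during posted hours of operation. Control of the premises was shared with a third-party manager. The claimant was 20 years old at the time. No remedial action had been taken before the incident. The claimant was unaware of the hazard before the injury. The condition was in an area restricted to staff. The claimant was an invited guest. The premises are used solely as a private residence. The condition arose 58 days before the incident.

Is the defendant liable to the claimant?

No — not liable.

(i) no remedial action — satisfied.
(A) condition ≥60 days old — not met.
(B) public area — not satisfied.
(C) not (consent to enter) — not met.
(D) not open/obvious — not met.
(ii): F OR F OR F OR F → false.
(a): T AND F → false.
(b) proximate cause — not met.
So (1) is not satisfied (F OR F).
(2) no assumed risk — met.
(a) entrant a minor — fails.
(b) during posted hours — met.
So (3) is satisfied (F OR T).
Overall = F AND T AND T = false.
Exception (commercial use) — not satisfied.
Result: main false OR exception false → false.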